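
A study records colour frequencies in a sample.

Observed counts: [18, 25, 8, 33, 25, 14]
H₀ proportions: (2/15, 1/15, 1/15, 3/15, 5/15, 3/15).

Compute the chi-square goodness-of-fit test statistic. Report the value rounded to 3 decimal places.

n = 123; E_i = n·p_i = [16.40, 8.20, 8.20, 24.60, 41.00, 24.60]
χ² = (18−16.40)²/16.40 + (25−8.20)²/8.20 + (8−8.20)²/8.20 + (33−24.60)²/24.60 + (25−41.00)²/41.00 + (14−24.60)²/24.60 = 48.2602
df = 5

test statistic = 48.260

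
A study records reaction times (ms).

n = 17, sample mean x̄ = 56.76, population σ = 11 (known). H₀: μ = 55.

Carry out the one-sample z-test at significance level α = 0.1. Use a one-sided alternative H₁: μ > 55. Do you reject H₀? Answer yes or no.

SE = σ/√n = 11/√17 = 2.6679
z = (x̄−μ₀)/SE = (56.76−55)/2.6679 = 0.6597
p-value (one-sided, H₁ greater) = 0.25472
At α=0.1: p ≥ α → fail to reject H₀

reject H₀: no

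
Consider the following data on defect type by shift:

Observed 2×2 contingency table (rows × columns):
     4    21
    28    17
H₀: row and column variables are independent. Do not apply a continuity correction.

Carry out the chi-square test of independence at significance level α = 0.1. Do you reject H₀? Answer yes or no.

Row totals [25, 45], col totals [32, 38], n=70
χ² = (4−11.43)²/11.43 + (21−13.57)²/13.57 + (28−20.57)²/20.57 + (17−24.43)²/24.43 = 13.8363
df = 1
p-value (upper-tail) = 0.00020
At α=0.1: p < α → reject H₀

reject H₀: yes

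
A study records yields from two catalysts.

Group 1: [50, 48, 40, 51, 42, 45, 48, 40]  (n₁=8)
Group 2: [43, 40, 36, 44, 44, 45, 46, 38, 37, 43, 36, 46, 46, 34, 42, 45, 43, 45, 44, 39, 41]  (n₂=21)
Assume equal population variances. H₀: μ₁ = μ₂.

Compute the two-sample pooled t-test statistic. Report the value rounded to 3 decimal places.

x̄₁=45.500, s₁=4.408, n₁=8
x̄₂=41.762, s₂=3.740, n₂=21
s_p² = [7·4.408² + 20·3.740²]/27 = 15.4004
SE = √(s_p²·(1/8+1/21)) = 1.6305
t = (45.500−41.762)/1.6305 = 2.2927
df = 27

test statistic = 2.293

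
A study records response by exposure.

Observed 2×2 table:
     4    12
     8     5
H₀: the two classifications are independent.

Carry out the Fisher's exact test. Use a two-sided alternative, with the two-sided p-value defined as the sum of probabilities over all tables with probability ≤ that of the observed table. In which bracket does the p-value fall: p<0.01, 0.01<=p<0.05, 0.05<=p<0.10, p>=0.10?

p-value bracket: 0.05<=p<0.10

Margins: r₁=16, r₂=13, c₁=12, c₂=17, n=29
p_obs = C(16,4)·C(13,8)/C(29,12); sum pmf over tables with pmf ≤ p_obs
p-value (two-sided) = 0.06670
→ bracket: 0.05<=p<0.10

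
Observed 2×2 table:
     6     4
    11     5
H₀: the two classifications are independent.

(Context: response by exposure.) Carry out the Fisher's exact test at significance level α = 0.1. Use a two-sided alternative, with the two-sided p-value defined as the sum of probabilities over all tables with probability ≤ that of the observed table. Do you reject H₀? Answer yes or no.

Margins: r₁=10, r₂=16, c₁=17, c₂=9, n=26
p_obs = C(10,6)·C(16,11)/C(26,17); sum pmf over tables with pmf ≤ p_obs
p-value (two-sided) = 0.69245
At α=0.1: p ≥ α → fail to reject H₀

reject H₀: no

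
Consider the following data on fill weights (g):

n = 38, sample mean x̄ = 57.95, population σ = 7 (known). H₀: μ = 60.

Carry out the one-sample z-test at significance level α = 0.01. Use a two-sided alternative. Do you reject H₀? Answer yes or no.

SE = σ/√n = 7/√38 = 1.1355
z = (x̄−μ₀)/SE = (57.95−60)/1.1355 = -1.8053
p-value (two-sided) = 0.07103
At α=0.01: p ≥ α → fail to reject H₀

reject H₀: no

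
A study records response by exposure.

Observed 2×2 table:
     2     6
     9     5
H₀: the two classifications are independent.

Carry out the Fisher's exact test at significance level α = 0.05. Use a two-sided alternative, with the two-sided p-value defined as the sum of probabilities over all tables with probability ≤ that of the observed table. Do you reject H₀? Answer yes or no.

Margins: r₁=8, r₂=14, c₁=11, c₂=11, n=22
p_obs = C(8,2)·C(14,9)/C(22,11); sum pmf over tables with pmf ≤ p_obs
p-value (two-sided) = 0.18266
At α=0.05: p ≥ α → fail to reject H₀

reject H₀: no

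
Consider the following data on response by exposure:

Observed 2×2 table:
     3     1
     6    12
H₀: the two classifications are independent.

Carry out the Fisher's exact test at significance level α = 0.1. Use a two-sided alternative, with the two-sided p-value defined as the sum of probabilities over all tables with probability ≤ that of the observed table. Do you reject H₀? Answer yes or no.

Margins: r₁=4, r₂=18, c₁=9, c₂=13, n=22
p_obs = C(4,3)·C(18,6)/C(22,9); sum pmf over tables with pmf ≤ p_obs
p-value (two-sided) = 0.26425
At α=0.1: p ≥ α → fail to reject H₀

reject H₀: no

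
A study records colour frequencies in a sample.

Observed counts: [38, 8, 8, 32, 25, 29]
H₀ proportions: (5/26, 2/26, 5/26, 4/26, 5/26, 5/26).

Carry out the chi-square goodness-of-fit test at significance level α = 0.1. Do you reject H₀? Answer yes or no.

reject H₀: yes

n = 140; E_i = n·p_i = [26.92, 10.77, 26.92, 21.54, 26.92, 26.92]
χ² = (38−26.92)²/26.92 + (8−10.77)²/10.77 + (8−26.92)²/26.92 + (32−21.54)²/21.54 + (25−26.92)²/26.92 + (29−26.92)²/26.92 = 23.9486
df = 5
p-value (upper-tail) = 0.00022
At α=0.1: p < α → reject H₀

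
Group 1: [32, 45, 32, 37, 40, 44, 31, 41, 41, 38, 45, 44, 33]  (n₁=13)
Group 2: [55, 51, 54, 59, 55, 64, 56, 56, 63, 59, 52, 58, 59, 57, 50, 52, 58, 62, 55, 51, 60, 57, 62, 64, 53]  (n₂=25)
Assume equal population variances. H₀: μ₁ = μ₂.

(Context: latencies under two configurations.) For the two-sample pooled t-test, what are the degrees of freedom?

degrees of freedom = 36

df = n₁ + n₂ − 2 = 13 + 25 − 2 = 36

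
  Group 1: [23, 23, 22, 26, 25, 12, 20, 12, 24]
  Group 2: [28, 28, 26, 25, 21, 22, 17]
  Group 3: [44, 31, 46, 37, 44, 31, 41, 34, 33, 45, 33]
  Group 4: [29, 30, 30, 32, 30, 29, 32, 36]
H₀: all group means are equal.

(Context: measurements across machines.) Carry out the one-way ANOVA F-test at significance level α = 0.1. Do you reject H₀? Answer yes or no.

reject H₀: yes

Group means [20.78, 23.86, 38.09, 31.00], grand mean 29.171
SSB = Σnᵢ(x̄ᵢ−x̄)² = 1733.650; SSW = ΣΣ(x−x̄ᵢ)² = 717.322
MSB = 1733.650/3 = 577.8832; MSW = 717.322/31 = 23.1394
F = MSB/MSW = 24.9740
df = (3, 31)
p-value (upper-tail) = 0.00000
At α=0.1: p < α → reject H₀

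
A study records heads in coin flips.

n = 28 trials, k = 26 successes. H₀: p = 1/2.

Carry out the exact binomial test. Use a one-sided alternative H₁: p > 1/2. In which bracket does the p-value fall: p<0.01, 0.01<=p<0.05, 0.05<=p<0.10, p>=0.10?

Exact binomial: n=28, k=26, p₀=1/2=0.5000
P(X≥26) from Σ C(n,i)·p₀^i·(1−p₀)^(n−i)
p-value (one-sided, H₁ greater) = 0.00000
→ bracket: p<0.01

p-value bracket: p<0.01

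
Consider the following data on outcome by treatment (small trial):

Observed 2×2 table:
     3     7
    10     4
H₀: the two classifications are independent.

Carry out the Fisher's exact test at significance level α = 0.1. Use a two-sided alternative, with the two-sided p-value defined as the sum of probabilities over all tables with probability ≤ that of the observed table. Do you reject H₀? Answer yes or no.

reject H₀: yes

Margins: r₁=10, r₂=14, c₁=13, c₂=11, n=24
p_obs = C(10,3)·C(14,10)/C(24,13); sum pmf over tables with pmf ≤ p_obs
p-value (two-sided) = 0.09530
At α=0.1: p < α → reject H₀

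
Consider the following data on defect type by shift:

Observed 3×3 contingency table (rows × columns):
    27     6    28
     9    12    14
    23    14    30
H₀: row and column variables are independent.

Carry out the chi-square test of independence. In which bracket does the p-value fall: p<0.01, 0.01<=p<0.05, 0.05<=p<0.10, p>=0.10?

p-value bracket: 0.05<=p<0.10

Row totals [61, 35, 67], col totals [59, 32, 72], n=163
χ² = (27−22.08)²/22.08 + (6−11.98)²/11.98 + (28−26.94)²/26.94 + (9−12.67)²/12.67 + (12−6.87)²/6.87 + (14−15.46)²/15.46 + (23−24.25)²/24.25 + (14−13.15)²/13.15 + (30−29.60)²/29.60 = 9.2726
df = 4
p-value (upper-tail) = 0.05464
→ bracket: 0.05<=p<0.10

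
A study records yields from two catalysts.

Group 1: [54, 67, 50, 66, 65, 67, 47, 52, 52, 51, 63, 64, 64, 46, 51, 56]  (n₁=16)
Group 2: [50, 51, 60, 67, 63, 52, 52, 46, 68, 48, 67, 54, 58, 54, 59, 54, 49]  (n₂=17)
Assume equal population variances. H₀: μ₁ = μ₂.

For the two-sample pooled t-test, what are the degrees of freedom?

degrees of freedom = 31

df = n₁ + n₂ − 2 = 16 + 17 − 2 = 31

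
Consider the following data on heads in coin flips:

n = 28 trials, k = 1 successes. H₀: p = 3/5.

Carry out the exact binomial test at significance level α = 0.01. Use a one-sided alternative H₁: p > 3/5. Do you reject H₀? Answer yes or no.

Exact binomial: n=28, k=1, p₀=3/5=0.6000
P(X≥1) from Σ C(n,i)·p₀^i·(1−p₀)^(n−i)
p-value (one-sided, H₁ greater) = 1.00000
At α=0.01: p ≥ α → fail to reject H₀

reject H₀: no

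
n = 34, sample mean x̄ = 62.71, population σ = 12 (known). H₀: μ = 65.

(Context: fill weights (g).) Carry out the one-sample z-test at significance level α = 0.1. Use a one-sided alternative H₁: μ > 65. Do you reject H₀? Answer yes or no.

SE = σ/√n = 12/√34 = 2.0580
z = (x̄−μ₀)/SE = (62.71−65)/2.0580 = -1.1127
p-value (one-sided, H₁ greater) = 0.86709
At α=0.1: p ≥ α → fail to reject H₀

reject H₀: no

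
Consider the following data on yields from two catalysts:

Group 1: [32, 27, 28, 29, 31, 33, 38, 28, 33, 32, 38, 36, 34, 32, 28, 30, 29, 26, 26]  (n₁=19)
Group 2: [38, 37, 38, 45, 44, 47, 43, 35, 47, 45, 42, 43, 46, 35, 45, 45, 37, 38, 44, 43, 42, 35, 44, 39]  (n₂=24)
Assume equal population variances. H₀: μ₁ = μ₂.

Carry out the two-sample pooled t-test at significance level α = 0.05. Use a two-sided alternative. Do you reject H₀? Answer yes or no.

x̄₁=31.053, s₁=3.689, n₁=19
x̄₂=41.542, s₂=3.989, n₂=24
s_p² = [18·3.689² + 23·3.989²]/41 = 14.9001
SE = √(s_p²·(1/19+1/24)) = 1.1854
t = (31.053−41.542)/1.1854 = -8.8489
df = 41
p-value (two-sided) = 0.00000
At α=0.05: p < α → reject H₀

reject H₀: yes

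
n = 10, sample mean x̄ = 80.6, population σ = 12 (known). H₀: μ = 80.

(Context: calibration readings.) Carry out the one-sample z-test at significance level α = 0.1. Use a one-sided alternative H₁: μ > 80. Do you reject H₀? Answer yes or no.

SE = σ/√n = 12/√10 = 3.7947
z = (x̄−μ₀)/SE = (80.6−80)/3.7947 = 0.1581
p-value (one-sided, H₁ greater) = 0.43718
At α=0.1: p ≥ α → fail to reject H₀

reject H₀: no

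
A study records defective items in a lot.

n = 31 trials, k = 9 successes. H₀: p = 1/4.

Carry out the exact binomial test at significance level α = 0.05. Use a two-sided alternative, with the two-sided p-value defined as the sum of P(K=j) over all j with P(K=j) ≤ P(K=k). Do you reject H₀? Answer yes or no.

reject H₀: no

Exact binomial: n=31, k=9, p₀=1/4=0.2500
P(X=j) = C(n,j)·p₀^j·(1−p₀)^(n−j); p = Σ P(X=j) over j with P(X=j) ≤ P(X=9)
p-value (two-sided) = 0.67792
At α=0.05: p ≥ α → fail to reject H₀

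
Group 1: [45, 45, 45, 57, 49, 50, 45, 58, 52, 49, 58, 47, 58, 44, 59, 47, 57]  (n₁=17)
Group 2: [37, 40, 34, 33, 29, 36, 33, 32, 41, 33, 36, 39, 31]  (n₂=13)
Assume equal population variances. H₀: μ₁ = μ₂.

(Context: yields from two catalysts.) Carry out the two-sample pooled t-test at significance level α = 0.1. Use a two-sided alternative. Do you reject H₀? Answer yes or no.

x̄₁=50.882, s₁=5.689, n₁=17
x̄₂=34.923, s₂=3.616, n₂=13
s_p² = [16·5.689² + 12·3.616²]/28 = 24.0960
SE = √(s_p²·(1/17+1/13)) = 1.8086
t = (50.882−34.923)/1.8086 = 8.8242
df = 28
p-value (two-sided) = 0.00000
At α=0.1: p < α → reject H₀

reject H₀: yes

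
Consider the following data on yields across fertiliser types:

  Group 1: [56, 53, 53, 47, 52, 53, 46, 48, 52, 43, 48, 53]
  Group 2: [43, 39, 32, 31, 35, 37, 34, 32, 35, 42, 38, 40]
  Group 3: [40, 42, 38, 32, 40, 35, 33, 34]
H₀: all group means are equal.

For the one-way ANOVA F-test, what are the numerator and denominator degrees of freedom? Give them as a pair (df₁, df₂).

degrees of freedom = [2, 29]

k = 3 groups, N = 32 total
df = (k−1, N−k) = (3−1, 32−3) = (2, 29)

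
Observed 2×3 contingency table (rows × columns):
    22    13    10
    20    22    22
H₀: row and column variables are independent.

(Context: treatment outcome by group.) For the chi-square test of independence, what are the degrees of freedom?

degrees of freedom = 2

df = (r−1)(c−1) = (2−1)·(3−1) = 2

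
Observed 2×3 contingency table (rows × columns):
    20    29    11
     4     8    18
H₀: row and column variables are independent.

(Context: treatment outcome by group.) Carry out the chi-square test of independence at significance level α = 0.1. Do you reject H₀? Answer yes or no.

Row totals [60, 30], col totals [24, 37, 29], n=90
χ² = (20−16.00)²/16.00 + (29−24.67)²/24.67 + (11−19.33)²/19.33 + (4−8.00)²/8.00 + (8−12.33)²/12.33 + (18−9.67)²/9.67 = 16.0596
df = 2
p-value (upper-tail) = 0.00033
At α=0.1: p < α → reject H₀

reject H₀: yes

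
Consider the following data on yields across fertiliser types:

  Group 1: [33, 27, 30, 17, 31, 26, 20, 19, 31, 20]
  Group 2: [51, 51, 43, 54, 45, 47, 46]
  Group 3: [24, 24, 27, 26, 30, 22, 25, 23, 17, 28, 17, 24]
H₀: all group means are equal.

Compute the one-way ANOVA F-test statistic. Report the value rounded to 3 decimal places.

Group means [25.40, 48.14, 23.92], grand mean 30.276
SSB = Σnᵢ(x̄ᵢ−x̄)² = 2957.619; SSW = ΣΣ(x−x̄ᵢ)² = 576.174
MSB = 2957.619/2 = 1478.8096; MSW = 576.174/26 = 22.1605
F = MSB/MSW = 66.7317
df = (2, 26)

test statistic = 66.732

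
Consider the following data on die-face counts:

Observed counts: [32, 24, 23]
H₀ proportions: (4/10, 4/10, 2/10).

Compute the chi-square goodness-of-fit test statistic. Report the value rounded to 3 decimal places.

n = 79; E_i = n·p_i = [31.60, 31.60, 15.80]
χ² = (32−31.60)²/31.60 + (24−31.60)²/31.60 + (23−15.80)²/15.80 = 5.1139
df = 2

test statistic = 5.114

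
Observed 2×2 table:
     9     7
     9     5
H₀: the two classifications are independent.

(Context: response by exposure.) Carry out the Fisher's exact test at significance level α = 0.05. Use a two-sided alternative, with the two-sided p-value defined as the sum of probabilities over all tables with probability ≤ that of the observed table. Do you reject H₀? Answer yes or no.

reject H₀: no

Margins: r₁=16, r₂=14, c₁=18, c₂=12, n=30
p_obs = C(16,9)·C(14,9)/C(30,18); sum pmf over tables with pmf ≤ p_obs
p-value (two-sided) = 0.72197
At α=0.05: p ≥ α → fail to reject H₀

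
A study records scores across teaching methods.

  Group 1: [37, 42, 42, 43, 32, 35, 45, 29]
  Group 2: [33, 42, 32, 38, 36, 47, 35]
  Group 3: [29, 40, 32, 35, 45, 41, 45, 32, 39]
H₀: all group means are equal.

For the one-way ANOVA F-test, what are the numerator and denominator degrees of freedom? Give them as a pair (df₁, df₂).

k = 3 groups, N = 24 total
df = (k−1, N−k) = (3−1, 24−3) = (2, 21)

degrees of freedom = [2, 21]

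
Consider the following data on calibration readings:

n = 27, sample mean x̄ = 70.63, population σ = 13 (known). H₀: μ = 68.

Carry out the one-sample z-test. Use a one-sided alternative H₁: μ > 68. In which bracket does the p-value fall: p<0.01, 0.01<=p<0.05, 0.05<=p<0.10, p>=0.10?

p-value bracket: p>=0.10

SE = σ/√n = 13/√27 = 2.5019
z = (x̄−μ₀)/SE = (70.63−68)/2.5019 = 1.0512
p-value (one-sided, H₁ greater) = 0.14658
→ bracket: p>=0.10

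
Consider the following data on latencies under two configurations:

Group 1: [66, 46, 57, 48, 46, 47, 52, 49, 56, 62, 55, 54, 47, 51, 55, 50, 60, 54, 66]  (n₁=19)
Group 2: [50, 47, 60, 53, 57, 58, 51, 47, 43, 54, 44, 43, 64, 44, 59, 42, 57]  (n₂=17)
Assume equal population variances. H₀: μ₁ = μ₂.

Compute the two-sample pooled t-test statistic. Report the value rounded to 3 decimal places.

test statistic = 1.074

x̄₁=53.737, s₁=6.314, n₁=19
x̄₂=51.353, s₂=7.008, n₂=17
s_p² = [18·6.314² + 16·7.008²]/34 = 44.2225
SE = √(s_p²·(1/19+1/17)) = 2.2201
t = (53.737−51.353)/2.2201 = 1.0738
df = 34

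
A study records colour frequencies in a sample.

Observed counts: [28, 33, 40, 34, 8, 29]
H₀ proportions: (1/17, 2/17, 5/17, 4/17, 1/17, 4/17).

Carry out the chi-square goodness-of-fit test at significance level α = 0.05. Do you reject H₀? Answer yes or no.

n = 172; E_i = n·p_i = [10.12, 20.24, 50.59, 40.47, 10.12, 40.47]
χ² = (28−10.12)²/10.12 + (33−20.24)²/20.24 + (40−50.59)²/50.59 + (34−40.47)²/40.47 + (8−10.12)²/10.12 + (29−40.47)²/40.47 = 46.6032
df = 5
p-value (upper-tail) = 0.00000
At α=0.05: p < α → reject H₀

reject H₀: yes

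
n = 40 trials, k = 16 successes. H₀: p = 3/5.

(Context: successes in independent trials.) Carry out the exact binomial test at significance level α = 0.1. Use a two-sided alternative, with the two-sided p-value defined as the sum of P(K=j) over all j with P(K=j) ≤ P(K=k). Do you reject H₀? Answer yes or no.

reject H₀: yes

Exact binomial: n=40, k=16, p₀=3/5=0.6000
P(X=j) = C(n,j)·p₀^j·(1−p₀)^(n−j); p = Σ P(X=j) over j with P(X=j) ≤ P(X=16)
p-value (two-sided) = 0.01441
At α=0.1: p < α → reject H₀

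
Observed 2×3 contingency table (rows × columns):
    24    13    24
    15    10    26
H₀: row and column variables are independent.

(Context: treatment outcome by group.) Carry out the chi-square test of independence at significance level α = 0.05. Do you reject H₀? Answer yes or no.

reject H₀: no

Row totals [61, 51], col totals [39, 23, 50], n=112
χ² = (24−21.24)²/21.24 + (13−12.53)²/12.53 + (24−27.23)²/27.23 + (15−17.76)²/17.76 + (10−10.47)²/10.47 + (26−22.77)²/22.77 = 1.6687
df = 2
p-value (upper-tail) = 0.43416
At α=0.05: p ≥ α → fail to reject H₀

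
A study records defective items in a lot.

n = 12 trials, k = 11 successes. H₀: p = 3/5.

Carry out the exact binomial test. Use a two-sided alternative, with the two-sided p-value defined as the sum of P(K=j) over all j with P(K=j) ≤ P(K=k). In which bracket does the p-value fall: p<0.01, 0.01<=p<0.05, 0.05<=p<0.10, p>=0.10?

p-value bracket: 0.01<=p<0.05

Exact binomial: n=12, k=11, p₀=3/5=0.6000
P(X=j) = C(n,j)·p₀^j·(1−p₀)^(n−j); p = Σ P(X=j) over j with P(X=j) ≤ P(X=11)
p-value (two-sided) = 0.03486
→ bracket: 0.01<=p<0.05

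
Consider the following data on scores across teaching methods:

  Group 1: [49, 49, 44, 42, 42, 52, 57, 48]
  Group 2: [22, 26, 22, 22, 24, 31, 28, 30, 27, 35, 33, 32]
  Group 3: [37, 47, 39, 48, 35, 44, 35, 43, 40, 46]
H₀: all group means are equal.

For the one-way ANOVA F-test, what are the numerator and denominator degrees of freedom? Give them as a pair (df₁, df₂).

k = 3 groups, N = 30 total
df = (k−1, N−k) = (3−1, 30−3) = (2, 27)

degrees of freedom = [2, 27]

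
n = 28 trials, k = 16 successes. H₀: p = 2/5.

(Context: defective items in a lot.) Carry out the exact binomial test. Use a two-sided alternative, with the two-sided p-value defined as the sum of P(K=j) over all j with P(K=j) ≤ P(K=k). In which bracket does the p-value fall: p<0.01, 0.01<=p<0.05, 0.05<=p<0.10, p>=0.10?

p-value bracket: 0.05<=p<0.10

Exact binomial: n=28, k=16, p₀=2/5=0.4000
P(X=j) = C(n,j)·p₀^j·(1−p₀)^(n−j); p = Σ P(X=j) over j with P(X=j) ≤ P(X=16)
p-value (two-sided) = 0.08140
→ bracket: 0.05<=p<0.10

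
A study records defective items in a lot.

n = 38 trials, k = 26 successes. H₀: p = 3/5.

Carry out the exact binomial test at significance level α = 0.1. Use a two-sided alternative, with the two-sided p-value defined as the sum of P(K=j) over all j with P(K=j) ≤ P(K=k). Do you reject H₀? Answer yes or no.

reject H₀: no

Exact binomial: n=38, k=26, p₀=3/5=0.6000
P(X=j) = C(n,j)·p₀^j·(1−p₀)^(n−j); p = Σ P(X=j) over j with P(X=j) ≤ P(X=26)
p-value (two-sided) = 0.32395
At α=0.1: p ≥ α → fail to reject H₀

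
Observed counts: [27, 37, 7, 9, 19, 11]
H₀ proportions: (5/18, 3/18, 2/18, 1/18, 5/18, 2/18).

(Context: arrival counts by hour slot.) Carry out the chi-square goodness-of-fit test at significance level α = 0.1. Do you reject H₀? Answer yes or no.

reject H₀: yes

n = 110; E_i = n·p_i = [30.56, 18.33, 12.22, 6.11, 30.56, 12.22]
χ² = (27−30.56)²/30.56 + (37−18.33)²/18.33 + (7−12.22)²/12.22 + (9−6.11)²/6.11 + (19−30.56)²/30.56 + (11−12.22)²/12.22 = 27.5091
df = 5
p-value (upper-tail) = 0.00005
At α=0.1: p < α → reject H₀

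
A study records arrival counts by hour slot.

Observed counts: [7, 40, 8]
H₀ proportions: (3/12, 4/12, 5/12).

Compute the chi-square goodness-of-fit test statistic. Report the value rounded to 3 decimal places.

n = 55; E_i = n·p_i = [13.75, 18.33, 22.92]
χ² = (7−13.75)²/13.75 + (40−18.33)²/18.33 + (8−22.92)²/22.92 = 38.6291
df = 2

test statistic = 38.629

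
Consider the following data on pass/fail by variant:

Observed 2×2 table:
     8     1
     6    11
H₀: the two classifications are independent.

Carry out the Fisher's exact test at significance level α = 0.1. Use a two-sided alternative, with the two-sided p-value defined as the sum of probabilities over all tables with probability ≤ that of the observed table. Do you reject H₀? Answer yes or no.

reject H₀: yes

Margins: r₁=9, r₂=17, c₁=14, c₂=12, n=26
p_obs = C(9,8)·C(17,6)/C(26,14); sum pmf over tables with pmf ≤ p_obs
p-value (two-sided) = 0.01446
At α=0.1: p < α → reject H₀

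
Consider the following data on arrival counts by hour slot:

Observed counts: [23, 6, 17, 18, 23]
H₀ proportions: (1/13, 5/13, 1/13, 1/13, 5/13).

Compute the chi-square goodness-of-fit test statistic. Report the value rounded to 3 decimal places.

test statistic = 100.529

n = 87; E_i = n·p_i = [6.69, 33.46, 6.69, 6.69, 33.46]
χ² = (23−6.69)²/6.69 + (6−33.46)²/33.46 + (17−6.69)²/6.69 + (18−6.69)²/6.69 + (23−33.46)²/33.46 = 100.5287
df = 4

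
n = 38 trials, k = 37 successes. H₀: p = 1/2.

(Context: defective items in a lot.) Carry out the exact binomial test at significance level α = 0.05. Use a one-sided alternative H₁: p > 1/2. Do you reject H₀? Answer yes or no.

reject H₀: yes

Exact binomial: n=38, k=37, p₀=1/2=0.5000
P(X≥37) from Σ C(n,i)·p₀^i·(1−p₀)^(n−i)
p-value (one-sided, H₁ greater) = 0.00000
At α=0.05: p < α → reject H₀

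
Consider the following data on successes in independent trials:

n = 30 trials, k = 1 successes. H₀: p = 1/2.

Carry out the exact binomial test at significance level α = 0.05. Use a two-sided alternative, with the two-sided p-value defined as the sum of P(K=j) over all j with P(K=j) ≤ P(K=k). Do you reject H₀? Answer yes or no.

reject H₀: yes

Exact binomial: n=30, k=1, p₀=1/2=0.5000
P(X=j) = C(n,j)·p₀^j·(1−p₀)^(n−j); p = Σ P(X=j) over j with P(X=j) ≤ P(X=1)
p-value (two-sided) = 0.00000
At α=0.05: p < α → reject H₀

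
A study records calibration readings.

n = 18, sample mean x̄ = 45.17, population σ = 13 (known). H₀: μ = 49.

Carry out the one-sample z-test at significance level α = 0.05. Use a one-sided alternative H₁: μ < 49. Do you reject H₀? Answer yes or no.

reject H₀: no

SE = σ/√n = 13/√18 = 3.0641
z = (x̄−μ₀)/SE = (45.17−49)/3.0641 = -1.2499
p-value (one-sided, H₁ less) = 0.10566
At α=0.05: p ≥ α → fail to reject H₀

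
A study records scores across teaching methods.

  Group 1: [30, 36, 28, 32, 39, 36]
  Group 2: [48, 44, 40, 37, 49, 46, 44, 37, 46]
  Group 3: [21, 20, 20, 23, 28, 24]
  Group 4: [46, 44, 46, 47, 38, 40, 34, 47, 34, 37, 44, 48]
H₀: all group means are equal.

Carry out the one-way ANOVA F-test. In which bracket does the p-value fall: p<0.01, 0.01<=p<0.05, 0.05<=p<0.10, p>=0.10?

Group means [33.50, 43.44, 22.67, 42.08], grand mean 37.364
SSB = Σnᵢ(x̄ᵢ−x̄)² = 1985.664; SSW = ΣΣ(x−x̄ᵢ)² = 593.972
MSB = 1985.664/3 = 661.8880; MSW = 593.972/29 = 20.4818
F = MSB/MSW = 32.3159
df = (3, 29)
p-value (upper-tail) = 0.00000
→ bracket: p<0.01

p-value bracket: p<0.01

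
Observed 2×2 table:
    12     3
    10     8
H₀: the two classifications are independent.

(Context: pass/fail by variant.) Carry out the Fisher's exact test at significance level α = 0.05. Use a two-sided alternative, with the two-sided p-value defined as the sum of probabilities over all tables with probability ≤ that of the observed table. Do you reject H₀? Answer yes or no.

Margins: r₁=15, r₂=18, c₁=22, c₂=11, n=33
p_obs = C(15,12)·C(18,10)/C(33,22); sum pmf over tables with pmf ≤ p_obs
p-value (two-sided) = 0.26593
At α=0.05: p ≥ α → fail to reject H₀

reject H₀: no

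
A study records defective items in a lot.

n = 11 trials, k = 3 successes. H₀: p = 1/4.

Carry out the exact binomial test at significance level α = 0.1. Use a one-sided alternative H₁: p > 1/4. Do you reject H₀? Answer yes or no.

Exact binomial: n=11, k=3, p₀=1/4=0.2500
P(X≥3) from Σ C(n,i)·p₀^i·(1−p₀)^(n−i)
p-value (one-sided, H₁ greater) = 0.54480
At α=0.1: p ≥ α → fail to reject H₀

reject H₀: no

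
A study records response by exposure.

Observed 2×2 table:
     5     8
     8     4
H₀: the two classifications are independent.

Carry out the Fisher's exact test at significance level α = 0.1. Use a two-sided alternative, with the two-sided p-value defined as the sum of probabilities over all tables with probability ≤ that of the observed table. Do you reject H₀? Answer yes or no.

reject H₀: no

Margins: r₁=13, r₂=12, c₁=13, c₂=12, n=25
p_obs = C(13,5)·C(12,8)/C(25,13); sum pmf over tables with pmf ≤ p_obs
p-value (two-sided) = 0.23774
At α=0.1: p ≥ α → fail to reject H₀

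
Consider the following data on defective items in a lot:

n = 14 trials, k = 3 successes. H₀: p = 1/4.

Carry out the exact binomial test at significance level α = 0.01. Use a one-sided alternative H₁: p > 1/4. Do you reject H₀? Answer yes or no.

reject H₀: no

Exact binomial: n=14, k=3, p₀=1/4=0.2500
P(X≥3) from Σ C(n,i)·p₀^i·(1−p₀)^(n−i)
p-value (one-sided, H₁ greater) = 0.71887
At α=0.01: p ≥ α → fail to reject H₀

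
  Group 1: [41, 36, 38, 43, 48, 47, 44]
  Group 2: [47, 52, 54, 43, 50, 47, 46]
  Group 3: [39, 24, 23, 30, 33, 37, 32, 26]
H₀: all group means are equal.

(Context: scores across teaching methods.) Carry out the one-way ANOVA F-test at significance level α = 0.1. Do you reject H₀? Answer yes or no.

Group means [42.43, 48.43, 30.50], grand mean 40.000
SSB = Σnᵢ(x̄ᵢ−x̄)² = 1260.571; SSW = ΣΣ(x−x̄ᵢ)² = 445.429
MSB = 1260.571/2 = 630.2857; MSW = 445.429/19 = 23.4436
F = MSB/MSW = 26.8852
df = (2, 19)
p-value (upper-tail) = 0.00000
At α=0.1: p < α → reject H₀

reject H₀: yes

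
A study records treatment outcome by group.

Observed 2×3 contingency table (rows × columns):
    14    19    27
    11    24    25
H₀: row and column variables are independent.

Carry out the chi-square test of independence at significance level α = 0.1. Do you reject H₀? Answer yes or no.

Row totals [60, 60], col totals [25, 43, 52], n=120
χ² = (14−12.50)²/12.50 + (19−21.50)²/21.50 + (27−26.00)²/26.00 + (11−12.50)²/12.50 + (24−21.50)²/21.50 + (25−26.00)²/26.00 = 1.0183
df = 2
p-value (upper-tail) = 0.60100
At α=0.1: p ≥ α → fail to reject H₀

reject H₀: no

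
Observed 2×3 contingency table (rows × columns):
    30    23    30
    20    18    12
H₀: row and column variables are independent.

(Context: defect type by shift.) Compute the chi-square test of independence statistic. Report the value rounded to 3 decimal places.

test statistic = 2.276

Row totals [83, 50], col totals [50, 41, 42], n=133
χ² = (30−31.20)²/31.20 + (23−25.59)²/25.59 + (30−26.21)²/26.21 + (20−18.80)²/18.80 + (18−15.41)²/15.41 + (12−15.79)²/15.79 = 2.2762
df = 2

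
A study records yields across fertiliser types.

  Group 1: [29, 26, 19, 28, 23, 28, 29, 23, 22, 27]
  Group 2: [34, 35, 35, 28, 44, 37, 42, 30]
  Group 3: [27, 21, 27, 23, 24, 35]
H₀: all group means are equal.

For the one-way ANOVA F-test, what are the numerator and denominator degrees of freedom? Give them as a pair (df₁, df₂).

k = 3 groups, N = 24 total
df = (k−1, N−k) = (3−1, 24−3) = (2, 21)

degrees of freedom = [2, 21]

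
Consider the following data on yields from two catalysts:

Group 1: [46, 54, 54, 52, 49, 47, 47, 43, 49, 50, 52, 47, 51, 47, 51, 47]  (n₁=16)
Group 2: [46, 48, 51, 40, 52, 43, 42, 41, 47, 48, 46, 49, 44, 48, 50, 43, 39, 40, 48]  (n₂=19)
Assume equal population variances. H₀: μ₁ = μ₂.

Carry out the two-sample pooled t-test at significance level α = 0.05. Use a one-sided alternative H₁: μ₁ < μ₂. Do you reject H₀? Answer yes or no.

reject H₀: no

x̄₁=49.125, s₁=3.074, n₁=16
x̄₂=45.526, s₂=3.963, n₂=19
s_p² = [15·3.074² + 18·3.963²]/33 = 12.8632
SE = √(s_p²·(1/16+1/19)) = 1.2169
t = (49.125−45.526)/1.2169 = 2.9571
df = 33
p-value (one-sided, H₁ less) = 0.99715
At α=0.05: p ≥ α → fail to reject H₀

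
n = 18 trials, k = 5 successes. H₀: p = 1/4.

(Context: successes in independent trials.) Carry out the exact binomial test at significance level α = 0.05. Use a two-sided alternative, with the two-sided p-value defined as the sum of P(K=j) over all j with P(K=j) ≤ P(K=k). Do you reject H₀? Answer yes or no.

reject H₀: no

Exact binomial: n=18, k=5, p₀=1/4=0.2500
P(X=j) = C(n,j)·p₀^j·(1−p₀)^(n−j); p = Σ P(X=j) over j with P(X=j) ≤ P(X=5)
p-value (two-sided) = 0.78702
At α=0.05: p ≥ α → fail to reject H₀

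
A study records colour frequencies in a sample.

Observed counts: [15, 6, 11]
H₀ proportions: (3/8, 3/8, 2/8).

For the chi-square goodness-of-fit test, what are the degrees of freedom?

df = k − 1 = 3 − 1 = 2

degrees of freedom = 2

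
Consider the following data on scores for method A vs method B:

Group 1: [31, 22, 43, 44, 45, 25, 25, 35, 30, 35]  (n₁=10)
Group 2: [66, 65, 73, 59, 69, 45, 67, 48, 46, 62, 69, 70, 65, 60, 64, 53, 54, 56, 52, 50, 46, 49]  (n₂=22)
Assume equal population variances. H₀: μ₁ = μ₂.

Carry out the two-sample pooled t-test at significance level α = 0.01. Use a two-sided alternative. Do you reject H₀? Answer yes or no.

reject H₀: yes

x̄₁=33.500, s₁=8.383, n₁=10
x̄₂=58.545, s₂=8.964, n₂=22
s_p² = [9·8.383² + 21·8.964²]/30 = 77.3318
SE = √(s_p²·(1/10+1/22)) = 3.3538
t = (33.500−58.545)/3.3538 = -7.4677
df = 30
p-value (two-sided) = 0.00000
At α=0.01: p < α → reject H₀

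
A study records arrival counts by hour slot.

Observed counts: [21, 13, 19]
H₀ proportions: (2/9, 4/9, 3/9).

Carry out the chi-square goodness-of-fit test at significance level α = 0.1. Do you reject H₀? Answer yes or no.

reject H₀: yes

n = 53; E_i = n·p_i = [11.78, 23.56, 17.67]
χ² = (21−11.78)²/11.78 + (13−23.56)²/23.56 + (19−17.67)²/17.67 = 12.0519
df = 2
p-value (upper-tail) = 0.00242
At α=0.1: p < α → reject H₀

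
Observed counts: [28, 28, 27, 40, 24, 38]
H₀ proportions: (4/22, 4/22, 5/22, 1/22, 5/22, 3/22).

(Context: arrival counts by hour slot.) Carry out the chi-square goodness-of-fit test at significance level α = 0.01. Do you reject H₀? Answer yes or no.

n = 185; E_i = n·p_i = [33.64, 33.64, 42.05, 8.41, 42.05, 25.23]
χ² = (28−33.64)²/33.64 + (28−33.64)²/33.64 + (27−42.05)²/42.05 + (40−8.41)²/8.41 + (24−42.05)²/42.05 + (38−25.23)²/25.23 = 140.1640
df = 5
p-value (upper-tail) = 0.00000
At α=0.01: p < α → reject H₀

reject H₀: yes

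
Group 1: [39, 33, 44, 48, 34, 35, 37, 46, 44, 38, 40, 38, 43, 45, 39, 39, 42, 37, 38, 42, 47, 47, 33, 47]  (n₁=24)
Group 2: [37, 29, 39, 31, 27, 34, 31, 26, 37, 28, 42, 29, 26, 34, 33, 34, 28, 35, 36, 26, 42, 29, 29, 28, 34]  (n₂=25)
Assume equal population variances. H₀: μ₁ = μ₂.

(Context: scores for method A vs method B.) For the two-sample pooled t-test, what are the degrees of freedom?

degrees of freedom = 47

df = n₁ + n₂ − 2 = 24 + 25 − 2 = 47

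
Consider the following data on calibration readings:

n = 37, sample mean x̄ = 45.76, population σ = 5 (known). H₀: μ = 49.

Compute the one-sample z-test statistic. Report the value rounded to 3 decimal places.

SE = σ/√n = 5/√37 = 0.8220
z = (x̄−μ₀)/SE = (45.76−49)/0.8220 = -3.9416

test statistic = -3.942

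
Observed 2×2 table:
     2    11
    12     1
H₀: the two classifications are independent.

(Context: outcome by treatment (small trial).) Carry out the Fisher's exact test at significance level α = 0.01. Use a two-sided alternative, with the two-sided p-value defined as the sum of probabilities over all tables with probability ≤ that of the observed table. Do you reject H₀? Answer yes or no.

reject H₀: yes

Margins: r₁=13, r₂=13, c₁=14, c₂=12, n=26
p_obs = C(13,2)·C(13,12)/C(26,14); sum pmf over tables with pmf ≤ p_obs
p-value (two-sided) = 0.00021
At α=0.01: p < α → reject H₀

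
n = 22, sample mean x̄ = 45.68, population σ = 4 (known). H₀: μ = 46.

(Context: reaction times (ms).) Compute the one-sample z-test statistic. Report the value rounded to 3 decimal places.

test statistic = -0.375

SE = σ/√n = 4/√22 = 0.8528
z = (x̄−μ₀)/SE = (45.68−46)/0.8528 = -0.3752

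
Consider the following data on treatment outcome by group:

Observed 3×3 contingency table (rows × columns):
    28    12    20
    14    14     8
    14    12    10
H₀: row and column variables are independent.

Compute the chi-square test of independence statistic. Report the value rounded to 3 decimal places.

test statistic = 4.593

Row totals [60, 36, 36], col totals [56, 38, 38], n=132
χ² = (28−25.45)²/25.45 + (12−17.27)²/17.27 + (20−17.27)²/17.27 + (14−15.27)²/15.27 + (14−10.36)²/10.36 + (8−10.36)²/10.36 + (14−15.27)²/15.27 + (12−10.36)²/10.36 + (10−10.36)²/10.36 = 4.5930
df = 4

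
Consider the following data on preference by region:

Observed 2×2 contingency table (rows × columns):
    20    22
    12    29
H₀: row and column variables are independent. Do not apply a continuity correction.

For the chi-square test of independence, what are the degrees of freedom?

df = (r−1)(c−1) = (2−1)·(2−1) = 1

degrees of freedom = 1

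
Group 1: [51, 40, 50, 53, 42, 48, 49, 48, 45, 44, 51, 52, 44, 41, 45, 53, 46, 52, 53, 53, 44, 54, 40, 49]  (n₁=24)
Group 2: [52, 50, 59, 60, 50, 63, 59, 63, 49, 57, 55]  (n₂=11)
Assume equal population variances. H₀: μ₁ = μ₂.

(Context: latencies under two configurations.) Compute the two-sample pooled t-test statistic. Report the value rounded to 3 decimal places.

test statistic = -4.798

x̄₁=47.792, s₁=4.539, n₁=24
x̄₂=56.091, s₂=5.205, n₂=11
s_p² = [23·4.539² + 10·5.205²]/33 = 22.5717
SE = √(s_p²·(1/24+1/11)) = 1.7299
t = (47.792−56.091)/1.7299 = -4.7976
df = 33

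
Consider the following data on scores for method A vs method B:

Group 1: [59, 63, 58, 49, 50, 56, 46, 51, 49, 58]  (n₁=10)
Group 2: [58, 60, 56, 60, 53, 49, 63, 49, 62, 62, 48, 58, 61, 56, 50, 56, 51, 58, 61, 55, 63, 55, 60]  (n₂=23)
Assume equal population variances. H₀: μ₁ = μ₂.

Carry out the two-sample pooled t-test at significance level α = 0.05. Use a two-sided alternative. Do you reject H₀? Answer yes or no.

reject H₀: no

x̄₁=53.900, s₁=5.587, n₁=10
x̄₂=56.696, s₂=4.781, n₂=23
s_p² = [9·5.587² + 22·4.781²]/31 = 25.2829
SE = √(s_p²·(1/10+1/23)) = 1.9046
t = (53.900−56.696)/1.9046 = -1.4678
df = 31
p-value (two-sided) = 0.15222
At α=0.05: p ≥ α → fail to reject H₀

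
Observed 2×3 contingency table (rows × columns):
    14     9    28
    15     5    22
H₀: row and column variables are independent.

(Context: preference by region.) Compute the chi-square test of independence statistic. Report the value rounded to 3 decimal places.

Row totals [51, 42], col totals [29, 14, 50], n=93
χ² = (14−15.90)²/15.90 + (9−7.68)²/7.68 + (28−27.42)²/27.42 + (15−13.10)²/13.10 + (5−6.32)²/6.32 + (22−22.58)²/22.58 = 1.0361
df = 2

test statistic = 1.036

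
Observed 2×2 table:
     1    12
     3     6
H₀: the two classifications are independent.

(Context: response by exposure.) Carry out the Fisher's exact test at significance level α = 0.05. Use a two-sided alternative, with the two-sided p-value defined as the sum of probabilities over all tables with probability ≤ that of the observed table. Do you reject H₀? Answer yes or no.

reject H₀: no

Margins: r₁=13, r₂=9, c₁=4, c₂=18, n=22
p_obs = C(13,1)·C(9,3)/C(22,4); sum pmf over tables with pmf ≤ p_obs
p-value (two-sided) = 0.26425
At α=0.05: p ≥ α → fail to reject H₀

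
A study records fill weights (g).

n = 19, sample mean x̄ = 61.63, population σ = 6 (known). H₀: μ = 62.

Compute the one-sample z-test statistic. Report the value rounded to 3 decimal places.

SE = σ/√n = 6/√19 = 1.3765
z = (x̄−μ₀)/SE = (61.63−62)/1.3765 = -0.2688

test statistic = -0.269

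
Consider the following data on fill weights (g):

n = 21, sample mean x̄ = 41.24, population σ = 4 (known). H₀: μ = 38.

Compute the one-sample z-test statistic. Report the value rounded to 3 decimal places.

test statistic = 3.712

SE = σ/√n = 4/√21 = 0.8729
z = (x̄−μ₀)/SE = (41.24−38)/0.8729 = 3.7119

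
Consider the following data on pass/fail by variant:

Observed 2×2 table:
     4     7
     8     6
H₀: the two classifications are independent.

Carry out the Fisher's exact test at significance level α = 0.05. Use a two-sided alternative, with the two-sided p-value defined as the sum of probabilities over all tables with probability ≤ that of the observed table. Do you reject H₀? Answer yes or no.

Margins: r₁=11, r₂=14, c₁=12, c₂=13, n=25
p_obs = C(11,4)·C(14,8)/C(25,12); sum pmf over tables with pmf ≤ p_obs
p-value (two-sided) = 0.42831
At α=0.05: p ≥ α → fail to reject H₀

reject H₀: no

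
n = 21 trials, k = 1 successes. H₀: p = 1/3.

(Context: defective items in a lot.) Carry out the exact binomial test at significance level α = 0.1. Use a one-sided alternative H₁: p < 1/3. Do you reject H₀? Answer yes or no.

reject H₀: yes

Exact binomial: n=21, k=1, p₀=1/3=0.3333
P(X≤1) from Σ C(n,i)·p₀^i·(1−p₀)^(n−i)
p-value (one-sided, H₁ less) = 0.00231
At α=0.1: p < α → reject H₀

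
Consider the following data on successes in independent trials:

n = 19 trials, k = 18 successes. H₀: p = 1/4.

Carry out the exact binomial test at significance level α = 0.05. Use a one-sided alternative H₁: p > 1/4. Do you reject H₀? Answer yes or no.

reject H₀: yes

Exact binomial: n=19, k=18, p₀=1/4=0.2500
P(X≥18) from Σ C(n,i)·p₀^i·(1−p₀)^(n−i)
p-value (one-sided, H₁ greater) = 0.00000
At α=0.05: p < α → reject H₀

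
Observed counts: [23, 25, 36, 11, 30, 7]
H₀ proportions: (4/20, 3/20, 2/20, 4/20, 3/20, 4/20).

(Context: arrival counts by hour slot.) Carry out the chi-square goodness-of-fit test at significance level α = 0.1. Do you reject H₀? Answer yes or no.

n = 132; E_i = n·p_i = [26.40, 19.80, 13.20, 26.40, 19.80, 26.40]
χ² = (23−26.40)²/26.40 + (25−19.80)²/19.80 + (36−13.20)²/13.20 + (11−26.40)²/26.40 + (30−19.80)²/19.80 + (7−26.40)²/26.40 = 69.6793
df = 5
p-value (upper-tail) = 0.00000
At α=0.1: p < α → reject H₀

reject H₀: yes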